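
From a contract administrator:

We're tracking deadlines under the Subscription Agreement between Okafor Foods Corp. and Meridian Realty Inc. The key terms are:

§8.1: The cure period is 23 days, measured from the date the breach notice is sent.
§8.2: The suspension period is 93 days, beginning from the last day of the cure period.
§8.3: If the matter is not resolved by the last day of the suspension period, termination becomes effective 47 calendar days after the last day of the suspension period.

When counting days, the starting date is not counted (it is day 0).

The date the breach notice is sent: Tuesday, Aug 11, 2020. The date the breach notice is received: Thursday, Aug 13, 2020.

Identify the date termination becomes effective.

Adding 23 calendar days to Aug 11, 2020 gives Sep 3, 2020, which is the last day of the cure period.
Adding 93 calendar days to Sep 3, 2020 gives Dec 5, 2020, which is the last day of the suspension period.
The date termination becomes effective: 47 calendar days after Dec 5, 2020 is Jan 21, 2021.

Jan 21, 2021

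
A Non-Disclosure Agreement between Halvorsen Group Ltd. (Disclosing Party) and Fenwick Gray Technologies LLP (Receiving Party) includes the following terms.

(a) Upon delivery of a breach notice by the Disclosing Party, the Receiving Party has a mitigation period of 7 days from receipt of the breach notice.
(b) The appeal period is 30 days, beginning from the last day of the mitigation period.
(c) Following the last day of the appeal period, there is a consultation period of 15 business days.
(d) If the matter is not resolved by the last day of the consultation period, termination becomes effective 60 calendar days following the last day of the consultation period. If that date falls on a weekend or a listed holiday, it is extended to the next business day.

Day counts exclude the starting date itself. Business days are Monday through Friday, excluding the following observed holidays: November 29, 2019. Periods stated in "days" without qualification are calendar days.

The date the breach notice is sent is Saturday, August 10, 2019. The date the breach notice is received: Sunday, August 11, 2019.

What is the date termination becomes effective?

December 9, 2019

The last day of the mitigation period: 7 calendar days after August 11, 2019 is August 18, 2019.
The last day of the appeal period: 30 calendar days after August 18, 2019 is September 17, 2019.
The last day of the consultation period: counting 15 business days from Tuesday, September 17, 2019 (Sep 18, Sep 19, Sep 20, Sep 23, …, Oct 4, Oct 7, Oct 8, skipping weekends) reaches Tuesday, October 8, 2019.
The date termination becomes effective: 60 calendar days after October 8, 2019 is December 7, 2019. That falls on a Saturday, so it rolls to the next business day, Monday, December 9, 2019.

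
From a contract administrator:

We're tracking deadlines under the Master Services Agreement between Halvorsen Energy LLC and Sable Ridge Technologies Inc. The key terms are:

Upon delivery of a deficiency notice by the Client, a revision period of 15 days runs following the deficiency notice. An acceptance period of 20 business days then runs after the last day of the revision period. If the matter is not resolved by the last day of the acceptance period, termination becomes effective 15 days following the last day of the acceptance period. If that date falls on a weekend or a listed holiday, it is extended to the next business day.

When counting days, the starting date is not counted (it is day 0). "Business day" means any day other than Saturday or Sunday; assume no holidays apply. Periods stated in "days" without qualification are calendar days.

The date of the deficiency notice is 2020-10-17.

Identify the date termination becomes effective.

The last day of the revision period: 15 calendar days after 2020-10-17 is 2020-11-01.
From Sunday, 2020-11-01, 20 business days (Nov 2, Nov 3, Nov 4, Nov 5, …, Nov 25, Nov 26, Nov 27, skipping weekends) brings us to Friday, 2020-11-27, which is the last day of the acceptance period.
The date termination becomes effective: 15 calendar days after 2020-11-27 is 2020-12-12. That falls on a Saturday, so it rolls to the next business day, Monday, 2020-12-14.

2020-12-14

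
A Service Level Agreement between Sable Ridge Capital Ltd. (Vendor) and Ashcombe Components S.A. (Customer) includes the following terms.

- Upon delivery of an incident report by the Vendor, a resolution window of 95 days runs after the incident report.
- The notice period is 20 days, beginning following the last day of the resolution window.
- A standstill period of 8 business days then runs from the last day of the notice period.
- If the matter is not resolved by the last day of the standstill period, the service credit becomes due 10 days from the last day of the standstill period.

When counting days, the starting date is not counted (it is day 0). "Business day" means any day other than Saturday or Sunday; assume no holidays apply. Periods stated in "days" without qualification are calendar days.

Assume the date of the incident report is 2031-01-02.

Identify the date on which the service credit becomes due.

2031-05-17

The last day of the resolution window: 95 calendar days after 2031-01-02 is 2031-04-07.
The last day of the notice period: 2031-04-07 + 20 days = 2031-04-27.
From Sunday, 2031-04-27, 8 business days (Apr 28, Apr 29, Apr 30, May 1, May 2, May 5, May 6, May 7, skipping weekends) brings us to Wednesday, 2031-05-07, which is the last day of the standstill period.
Adding 10 calendar days to 2031-05-07 gives 2031-05-17, which is the date on which the service credit becomes due.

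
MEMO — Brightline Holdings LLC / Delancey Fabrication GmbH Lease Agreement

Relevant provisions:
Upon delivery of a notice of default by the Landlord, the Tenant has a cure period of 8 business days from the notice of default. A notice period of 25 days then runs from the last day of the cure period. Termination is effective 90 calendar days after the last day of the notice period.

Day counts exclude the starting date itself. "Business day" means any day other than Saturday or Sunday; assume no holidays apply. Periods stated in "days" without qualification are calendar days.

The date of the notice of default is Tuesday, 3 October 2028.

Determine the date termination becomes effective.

5 February 2029

The last day of the cure period: 8 business days after Tuesday, 3 October 2028, skipping weekends — Oct 4, Oct 5, Oct 6, Oct 9, Oct 10, Oct 11, Oct 12, Oct 13 — lands on Friday, 13 October 2028.
The last day of the notice period: 13 October 2028 + 25 days = 7 November 2028.
The date termination becomes effective: 7 November 2028 + 90 days = 5 February 2029.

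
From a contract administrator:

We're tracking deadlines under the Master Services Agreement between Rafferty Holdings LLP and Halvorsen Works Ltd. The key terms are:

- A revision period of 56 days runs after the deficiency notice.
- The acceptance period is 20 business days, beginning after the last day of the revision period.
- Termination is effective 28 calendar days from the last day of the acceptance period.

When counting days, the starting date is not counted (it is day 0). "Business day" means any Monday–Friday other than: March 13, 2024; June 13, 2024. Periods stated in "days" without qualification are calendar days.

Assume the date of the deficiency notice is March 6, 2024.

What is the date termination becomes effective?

June 26, 2024

The last day of the revision period: March 6, 2024 + 56 days = May 1, 2024.
From Wednesday, May 1, 2024, 20 business days (May 2, May 3, May 6, May 7, …, May 27, May 28, May 29, skipping weekends) brings us to Wednesday, May 29, 2024, which is the last day of the acceptance period.
The date termination becomes effective: May 29, 2024 + 28 days = June 26, 2024.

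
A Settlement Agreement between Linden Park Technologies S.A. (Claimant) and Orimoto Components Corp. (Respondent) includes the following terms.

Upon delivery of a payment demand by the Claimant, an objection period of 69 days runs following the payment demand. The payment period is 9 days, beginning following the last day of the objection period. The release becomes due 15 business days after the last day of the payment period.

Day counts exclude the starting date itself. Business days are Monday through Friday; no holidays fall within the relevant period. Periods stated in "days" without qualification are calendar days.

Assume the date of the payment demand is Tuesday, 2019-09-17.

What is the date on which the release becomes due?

The last day of the objection period: 69 calendar days after 2019-09-17 is 2019-11-25.
The last day of the payment period: 9 calendar days after 2019-11-25 is 2019-12-04.
From Wednesday, 2019-12-04, 15 business days (Dec 5, Dec 6, Dec 9, Dec 10, …, Dec 23, Dec 24, Dec 25, skipping weekends) brings us to Wednesday, 2019-12-25, which is the date on which the release becomes due.

2019-12-25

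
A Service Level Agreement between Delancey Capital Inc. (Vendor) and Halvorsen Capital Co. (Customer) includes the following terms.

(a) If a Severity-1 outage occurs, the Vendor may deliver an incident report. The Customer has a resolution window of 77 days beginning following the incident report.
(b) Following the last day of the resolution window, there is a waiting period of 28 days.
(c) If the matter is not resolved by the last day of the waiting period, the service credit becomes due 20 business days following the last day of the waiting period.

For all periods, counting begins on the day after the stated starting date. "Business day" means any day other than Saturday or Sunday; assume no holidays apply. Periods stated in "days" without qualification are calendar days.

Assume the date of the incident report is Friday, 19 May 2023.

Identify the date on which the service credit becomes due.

29 September 2023

The last day of the resolution window: 77 calendar days after 19 May 2023 is 4 August 2023.
Adding 28 calendar days to 4 August 2023 gives 1 September 2023, which is the last day of the waiting period.
The date on which the service credit becomes due: counting 20 business days from Friday, 1 September 2023 (Sep 4, Sep 5, Sep 6, Sep 7, …, Sep 27, Sep 28, Sep 29, skipping weekends) reaches Friday, 29 September 2023.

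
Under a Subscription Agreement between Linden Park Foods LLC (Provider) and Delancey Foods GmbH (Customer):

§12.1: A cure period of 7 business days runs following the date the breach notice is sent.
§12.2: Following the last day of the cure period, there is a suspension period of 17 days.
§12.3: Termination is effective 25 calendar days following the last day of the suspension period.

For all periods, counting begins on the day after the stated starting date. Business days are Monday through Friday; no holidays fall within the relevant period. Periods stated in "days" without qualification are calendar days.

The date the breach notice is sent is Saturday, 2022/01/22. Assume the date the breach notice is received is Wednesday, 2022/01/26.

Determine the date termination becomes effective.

2022/03/15

The last day of the cure period: 7 business days after Saturday, 2022/01/22, skipping weekends — Jan 24, Jan 25, Jan 26, Jan 27, Jan 28, Jan 31, Feb 1 — lands on Tuesday, 2022/02/01.
The last day of the suspension period: 2022/02/01 + 17 days = 2022/02/18.
The date termination becomes effective: 2022/02/18 + 25 days = 2022/03/15.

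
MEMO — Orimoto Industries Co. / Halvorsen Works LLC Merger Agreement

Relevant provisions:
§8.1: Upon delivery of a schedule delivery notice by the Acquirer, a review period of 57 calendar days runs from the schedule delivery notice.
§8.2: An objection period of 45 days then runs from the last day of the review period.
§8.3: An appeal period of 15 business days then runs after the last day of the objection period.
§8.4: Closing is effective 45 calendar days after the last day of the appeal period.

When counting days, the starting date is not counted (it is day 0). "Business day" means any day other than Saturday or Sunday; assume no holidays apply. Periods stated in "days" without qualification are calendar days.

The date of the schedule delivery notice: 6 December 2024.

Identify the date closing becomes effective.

The last day of the review period: 6 December 2024 + 57 days = 1 February 2025.
The last day of the objection period: 45 calendar days after 1 February 2025 is 18 March 2025.
From Tuesday, 18 March 2025, 15 business days (Mar 19, Mar 20, Mar 21, Mar 24, …, Apr 4, Apr 7, Apr 8, skipping weekends) brings us to Tuesday, 8 April 2025, which is the last day of the appeal period.
The date closing becomes effective: 8 April 2025 + 45 days = 23 May 2025.

23 May 2025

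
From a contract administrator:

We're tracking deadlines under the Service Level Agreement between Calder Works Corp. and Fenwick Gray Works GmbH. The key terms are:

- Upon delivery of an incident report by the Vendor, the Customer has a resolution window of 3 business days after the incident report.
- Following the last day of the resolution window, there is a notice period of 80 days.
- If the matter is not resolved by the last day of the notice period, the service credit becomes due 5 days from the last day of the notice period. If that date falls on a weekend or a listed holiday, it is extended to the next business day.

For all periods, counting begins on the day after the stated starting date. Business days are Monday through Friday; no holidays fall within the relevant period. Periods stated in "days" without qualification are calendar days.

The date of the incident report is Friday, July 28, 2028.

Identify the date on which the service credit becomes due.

October 26, 2028

The last day of the resolution window: 3 business days after Friday, July 28, 2028, skipping weekends — Jul 31, Aug 1, Aug 2 — lands on Wednesday, August 2, 2028.
The last day of the notice period: August 2, 2028 + 80 days = October 21, 2028.
The date on which the service credit becomes due: October 21, 2028 + 5 days = October 26, 2028. October 26, 2028 is a Thursday, so no roll-forward applies.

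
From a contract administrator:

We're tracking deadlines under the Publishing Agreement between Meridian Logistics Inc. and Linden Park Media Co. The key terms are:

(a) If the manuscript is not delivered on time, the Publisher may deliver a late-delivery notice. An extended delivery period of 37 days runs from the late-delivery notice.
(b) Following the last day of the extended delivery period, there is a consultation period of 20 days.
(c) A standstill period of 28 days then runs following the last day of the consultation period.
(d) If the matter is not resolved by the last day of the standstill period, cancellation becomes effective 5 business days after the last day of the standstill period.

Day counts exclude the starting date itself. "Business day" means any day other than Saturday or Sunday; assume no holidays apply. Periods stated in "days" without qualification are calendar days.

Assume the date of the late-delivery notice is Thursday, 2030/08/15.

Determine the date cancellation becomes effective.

2030/11/15

The last day of the extended delivery period: 37 calendar days after 2030/08/15 is 2030/09/21.
The last day of the consultation period: 20 calendar days after 2030/09/21 is 2030/10/11.
The last day of the standstill period: 2030/10/11 + 28 days = 2030/11/08.
The date cancellation becomes effective: counting 5 business days from Friday, 2030/11/08 (Nov 11, Nov 12, Nov 13, Nov 14, Nov 15, skipping weekends) reaches Friday, 2030/11/15.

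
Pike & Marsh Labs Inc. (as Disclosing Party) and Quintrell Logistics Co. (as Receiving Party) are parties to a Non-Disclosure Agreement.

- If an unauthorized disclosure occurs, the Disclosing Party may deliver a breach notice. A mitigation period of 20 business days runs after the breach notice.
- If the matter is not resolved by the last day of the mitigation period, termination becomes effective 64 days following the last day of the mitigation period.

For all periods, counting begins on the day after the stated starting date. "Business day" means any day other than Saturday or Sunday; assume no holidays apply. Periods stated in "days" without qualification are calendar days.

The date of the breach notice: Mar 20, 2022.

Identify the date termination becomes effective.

The last day of the mitigation period: counting 20 business days from Sunday, Mar 20, 2022 (Mar 21, Mar 22, Mar 23, Mar 24, …, Apr 13, Apr 14, Apr 15, skipping weekends) reaches Friday, Apr 15, 2022.
The date termination becomes effective: 64 calendar days after Apr 15, 2022 is Jun 18, 2022.

Jun 18, 2022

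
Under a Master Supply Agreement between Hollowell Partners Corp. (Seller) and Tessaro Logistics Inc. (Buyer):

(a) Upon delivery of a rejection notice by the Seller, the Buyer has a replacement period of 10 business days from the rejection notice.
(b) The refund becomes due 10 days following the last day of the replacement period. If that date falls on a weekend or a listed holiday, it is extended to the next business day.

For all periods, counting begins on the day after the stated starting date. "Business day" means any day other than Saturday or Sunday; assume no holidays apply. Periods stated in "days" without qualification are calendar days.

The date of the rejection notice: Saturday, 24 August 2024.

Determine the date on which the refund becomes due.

The last day of the replacement period: 10 business days after Saturday, 24 August 2024, skipping weekends — Aug 26, Aug 27, Aug 28, Aug 29, Aug 30, Sep 2, Sep 3, Sep 4, Sep 5, Sep 6 — lands on Friday, 6 September 2024.
The date on which the refund becomes due: 6 September 2024 + 10 days = 16 September 2024. 16 September 2024 is a Monday, so no roll-forward applies.

16 September 2024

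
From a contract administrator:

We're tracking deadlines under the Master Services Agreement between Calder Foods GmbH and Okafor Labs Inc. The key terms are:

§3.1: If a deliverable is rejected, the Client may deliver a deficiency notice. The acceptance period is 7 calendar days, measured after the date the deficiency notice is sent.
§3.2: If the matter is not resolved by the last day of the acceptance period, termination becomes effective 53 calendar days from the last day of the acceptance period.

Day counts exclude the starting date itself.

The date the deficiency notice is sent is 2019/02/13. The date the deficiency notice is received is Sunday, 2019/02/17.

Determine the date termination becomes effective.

The last day of the acceptance period: 2019/02/13 + 7 days = 2019/02/20.
Adding 53 calendar days to 2019/02/20 gives 2019/04/14, which is the date termination becomes effective.

2019/04/14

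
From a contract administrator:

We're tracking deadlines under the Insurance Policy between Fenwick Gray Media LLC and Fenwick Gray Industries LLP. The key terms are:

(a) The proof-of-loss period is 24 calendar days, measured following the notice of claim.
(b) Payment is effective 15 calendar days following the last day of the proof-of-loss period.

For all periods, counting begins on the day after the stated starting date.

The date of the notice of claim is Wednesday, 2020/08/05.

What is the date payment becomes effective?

2020/09/13

Adding 24 calendar days to 2020/08/05 gives 2020/08/29, which is the last day of the proof-of-loss period.
Adding 15 calendar days to 2020/08/29 gives 2020/09/13, which is the date payment becomes effective.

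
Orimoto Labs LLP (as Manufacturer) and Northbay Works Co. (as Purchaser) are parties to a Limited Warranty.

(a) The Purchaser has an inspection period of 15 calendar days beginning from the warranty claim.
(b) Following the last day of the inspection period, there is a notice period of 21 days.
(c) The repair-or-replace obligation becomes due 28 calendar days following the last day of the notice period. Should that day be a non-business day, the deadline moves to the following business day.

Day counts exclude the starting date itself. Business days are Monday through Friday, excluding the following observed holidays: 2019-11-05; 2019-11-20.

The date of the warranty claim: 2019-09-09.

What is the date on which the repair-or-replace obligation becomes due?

The last day of the inspection period: 15 calendar days after 2019-09-09 is 2019-09-24.
The last day of the notice period: 21 calendar days after 2019-09-24 is 2019-10-15.
Adding 28 calendar days to 2019-10-15 gives 2019-11-12, which is the date on which the repair-or-replace obligation becomes due. 2019-11-12 is a Tuesday and is not a listed holiday, so no roll-forward applies.

2019-11-12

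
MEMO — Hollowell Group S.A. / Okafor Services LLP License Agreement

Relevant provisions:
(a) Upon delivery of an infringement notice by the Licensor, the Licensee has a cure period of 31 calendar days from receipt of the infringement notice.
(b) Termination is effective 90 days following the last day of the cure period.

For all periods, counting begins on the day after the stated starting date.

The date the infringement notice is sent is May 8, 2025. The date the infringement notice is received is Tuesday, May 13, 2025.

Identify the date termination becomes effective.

The last day of the cure period: May 13, 2025 + 31 days = June 13, 2025.
The date termination becomes effective: June 13, 2025 + 90 days = September 11, 2025.

September 11, 2025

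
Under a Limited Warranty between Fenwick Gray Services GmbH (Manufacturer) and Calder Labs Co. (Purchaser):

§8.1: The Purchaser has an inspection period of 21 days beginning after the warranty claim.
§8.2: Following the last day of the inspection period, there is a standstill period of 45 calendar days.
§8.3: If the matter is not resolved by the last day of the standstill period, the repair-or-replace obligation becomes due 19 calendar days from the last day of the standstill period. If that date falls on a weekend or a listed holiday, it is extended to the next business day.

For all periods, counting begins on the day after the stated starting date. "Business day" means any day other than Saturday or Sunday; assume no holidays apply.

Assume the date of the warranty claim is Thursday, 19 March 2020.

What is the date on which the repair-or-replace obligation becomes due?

Adding 21 calendar days to 19 March 2020 gives 9 April 2020, which is the last day of the inspection period.
The last day of the standstill period: 45 calendar days after 9 April 2020 is 24 May 2020.
Adding 19 calendar days to 24 May 2020 gives 12 June 2020, which is the date on which the repair-or-replace obligation becomes due. 12 June 2020 is a Friday, so no roll-forward applies.

12 June 2020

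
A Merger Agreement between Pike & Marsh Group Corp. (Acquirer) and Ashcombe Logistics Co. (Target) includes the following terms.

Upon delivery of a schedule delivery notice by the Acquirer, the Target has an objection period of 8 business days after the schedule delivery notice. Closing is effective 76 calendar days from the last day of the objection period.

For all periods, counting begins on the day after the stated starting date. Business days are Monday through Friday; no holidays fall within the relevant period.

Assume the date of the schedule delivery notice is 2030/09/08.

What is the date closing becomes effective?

The last day of the objection period: 8 business days after Sunday, 2030/09/08, skipping weekends — Sep 9, Sep 10, Sep 11, Sep 12, Sep 13, Sep 16, Sep 17, Sep 18 — lands on Wednesday, 2030/09/18.
The date closing becomes effective: 2030/09/18 + 76 days = 2030/12/03.

2030/12/03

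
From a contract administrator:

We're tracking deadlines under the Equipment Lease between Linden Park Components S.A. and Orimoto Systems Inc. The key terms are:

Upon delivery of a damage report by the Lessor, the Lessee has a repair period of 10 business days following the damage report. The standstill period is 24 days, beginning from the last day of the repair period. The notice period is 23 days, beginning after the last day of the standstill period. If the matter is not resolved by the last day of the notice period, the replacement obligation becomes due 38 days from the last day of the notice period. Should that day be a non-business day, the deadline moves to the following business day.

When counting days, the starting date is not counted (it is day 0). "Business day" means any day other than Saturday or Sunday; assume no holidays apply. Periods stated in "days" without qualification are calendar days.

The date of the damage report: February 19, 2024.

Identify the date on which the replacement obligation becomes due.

From Monday, February 19, 2024, 10 business days (Feb 20, Feb 21, Feb 22, Feb 23, Feb 26, Feb 27, Feb 28, Feb 29, Mar 1, Mar 4, skipping weekends) brings us to Monday, March 4, 2024, which is the last day of the repair period.
The last day of the standstill period: 24 calendar days after March 4, 2024 is March 28, 2024.
The last day of the notice period: 23 calendar days after March 28, 2024 is April 20, 2024.
Adding 38 calendar days to April 20, 2024 gives May 28, 2024, which is the date on which the replacement obligation becomes due. May 28, 2024 is a Tuesday, so no roll-forward applies.

May 28, 2024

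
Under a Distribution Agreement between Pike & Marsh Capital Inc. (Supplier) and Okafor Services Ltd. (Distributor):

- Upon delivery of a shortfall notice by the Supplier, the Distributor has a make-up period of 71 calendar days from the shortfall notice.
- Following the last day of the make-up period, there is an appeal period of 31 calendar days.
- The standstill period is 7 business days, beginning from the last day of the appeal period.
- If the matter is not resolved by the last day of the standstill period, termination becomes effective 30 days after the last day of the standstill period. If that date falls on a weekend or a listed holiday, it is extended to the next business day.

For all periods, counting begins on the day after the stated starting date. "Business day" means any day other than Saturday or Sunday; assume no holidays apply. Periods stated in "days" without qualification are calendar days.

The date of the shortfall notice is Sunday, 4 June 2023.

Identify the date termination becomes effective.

25 October 2023

Adding 71 calendar days to 4 June 2023 gives 14 August 2023, which is the last day of the make-up period.
The last day of the appeal period: 14 August 2023 + 31 days = 14 September 2023.
The last day of the standstill period: counting 7 business days from Thursday, 14 September 2023 (Sep 15, Sep 18, Sep 19, Sep 20, Sep 21, Sep 22, Sep 25, skipping weekends) reaches Monday, 25 September 2023.
Adding 30 calendar days to 25 September 2023 gives 25 October 2023, which is the date termination becomes effective. 25 October 2023 is a Wednesday, so no roll-forward applies.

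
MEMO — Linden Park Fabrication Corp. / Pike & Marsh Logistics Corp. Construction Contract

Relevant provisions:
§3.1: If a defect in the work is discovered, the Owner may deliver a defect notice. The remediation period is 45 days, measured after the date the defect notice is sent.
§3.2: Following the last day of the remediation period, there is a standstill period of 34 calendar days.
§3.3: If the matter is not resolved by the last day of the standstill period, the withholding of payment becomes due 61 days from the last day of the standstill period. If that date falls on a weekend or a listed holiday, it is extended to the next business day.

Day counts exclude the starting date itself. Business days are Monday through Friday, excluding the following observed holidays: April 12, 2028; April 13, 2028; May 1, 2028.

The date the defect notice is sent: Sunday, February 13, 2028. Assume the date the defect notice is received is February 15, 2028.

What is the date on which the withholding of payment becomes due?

July 3, 2028

Adding 45 calendar days to February 13, 2028 gives March 29, 2028, which is the last day of the remediation period.
The last day of the standstill period: March 29, 2028 + 34 days = May 2, 2028.
Adding 61 calendar days to May 2, 2028 gives July 2, 2028, which is the date on which the withholding of payment becomes due. That falls on a Sunday, so it rolls to the next business day, Monday, July 3, 2028.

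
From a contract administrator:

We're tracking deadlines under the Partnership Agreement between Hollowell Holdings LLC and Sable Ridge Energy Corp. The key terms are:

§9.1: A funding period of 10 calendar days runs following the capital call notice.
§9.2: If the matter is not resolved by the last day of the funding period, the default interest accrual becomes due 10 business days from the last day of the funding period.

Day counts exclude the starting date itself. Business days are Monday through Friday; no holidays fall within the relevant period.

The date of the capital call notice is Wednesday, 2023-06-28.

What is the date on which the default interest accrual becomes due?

2023-07-21

Adding 10 calendar days to 2023-06-28 gives 2023-07-08, which is the last day of the funding period.
The date on which the default interest accrual becomes due: 10 business days after Saturday, 2023-07-08, skipping weekends — Jul 10, Jul 11, Jul 12, Jul 13, Jul 14, Jul 17, Jul 18, Jul 19, Jul 20, Jul 21 — lands on Friday, 2023-07-21.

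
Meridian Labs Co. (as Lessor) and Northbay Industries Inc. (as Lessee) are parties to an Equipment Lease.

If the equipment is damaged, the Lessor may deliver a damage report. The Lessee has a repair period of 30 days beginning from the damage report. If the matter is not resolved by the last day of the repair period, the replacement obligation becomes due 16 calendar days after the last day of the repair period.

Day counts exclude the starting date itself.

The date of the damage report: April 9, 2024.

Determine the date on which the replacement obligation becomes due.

The last day of the repair period: April 9, 2024 + 30 days = May 9, 2024.
The date on which the replacement obligation becomes due: May 9, 2024 + 16 days = May 25, 2024.

May 25, 2024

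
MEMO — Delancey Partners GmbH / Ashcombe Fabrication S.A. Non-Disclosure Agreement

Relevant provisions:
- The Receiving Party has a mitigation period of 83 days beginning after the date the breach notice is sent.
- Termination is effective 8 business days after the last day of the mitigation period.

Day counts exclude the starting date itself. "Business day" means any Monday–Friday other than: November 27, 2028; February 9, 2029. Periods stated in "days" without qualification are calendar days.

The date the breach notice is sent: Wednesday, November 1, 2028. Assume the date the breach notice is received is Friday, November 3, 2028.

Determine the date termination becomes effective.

Adding 83 calendar days to November 1, 2028 gives January 23, 2029, which is the last day of the mitigation period.
From Tuesday, January 23, 2029, 8 business days (Jan 24, Jan 25, Jan 26, Jan 29, Jan 30, Jan 31, Feb 1, Feb 2, skipping weekends) brings us to Friday, February 2, 2029, which is the date termination becomes effective.

February 2, 2029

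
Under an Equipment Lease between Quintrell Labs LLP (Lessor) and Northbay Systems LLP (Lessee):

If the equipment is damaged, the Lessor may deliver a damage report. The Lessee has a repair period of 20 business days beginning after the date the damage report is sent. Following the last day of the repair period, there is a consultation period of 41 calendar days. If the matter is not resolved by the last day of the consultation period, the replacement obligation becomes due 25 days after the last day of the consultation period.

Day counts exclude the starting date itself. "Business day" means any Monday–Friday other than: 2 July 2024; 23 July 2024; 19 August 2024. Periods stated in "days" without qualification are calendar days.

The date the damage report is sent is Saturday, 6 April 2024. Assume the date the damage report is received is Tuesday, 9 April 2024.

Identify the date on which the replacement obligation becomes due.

8 July 2024

From Saturday, 6 April 2024, 20 business days (Apr 8, Apr 9, Apr 10, Apr 11, …, May 1, May 2, May 3, skipping weekends) brings us to Friday, 3 May 2024, which is the last day of the repair period.
The last day of the consultation period: 3 May 2024 + 41 days = 13 June 2024.
Adding 25 calendar days to 13 June 2024 gives 8 July 2024, which is the date on which the replacement obligation becomes due.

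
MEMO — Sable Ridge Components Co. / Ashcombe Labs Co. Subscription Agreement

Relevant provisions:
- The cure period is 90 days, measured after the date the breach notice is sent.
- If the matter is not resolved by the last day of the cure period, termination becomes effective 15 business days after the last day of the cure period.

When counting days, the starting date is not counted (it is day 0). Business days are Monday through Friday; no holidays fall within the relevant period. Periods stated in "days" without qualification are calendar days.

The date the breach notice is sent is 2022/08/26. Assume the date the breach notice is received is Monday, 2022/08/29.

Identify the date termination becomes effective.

The last day of the cure period: 2022/08/26 + 90 days = 2022/11/24.
The date termination becomes effective: counting 15 business days from Thursday, 2022/11/24 (Nov 25, Nov 28, Nov 29, Nov 30, …, Dec 13, Dec 14, Dec 15, skipping weekends) reaches Thursday, 2022/12/15.

2022/12/15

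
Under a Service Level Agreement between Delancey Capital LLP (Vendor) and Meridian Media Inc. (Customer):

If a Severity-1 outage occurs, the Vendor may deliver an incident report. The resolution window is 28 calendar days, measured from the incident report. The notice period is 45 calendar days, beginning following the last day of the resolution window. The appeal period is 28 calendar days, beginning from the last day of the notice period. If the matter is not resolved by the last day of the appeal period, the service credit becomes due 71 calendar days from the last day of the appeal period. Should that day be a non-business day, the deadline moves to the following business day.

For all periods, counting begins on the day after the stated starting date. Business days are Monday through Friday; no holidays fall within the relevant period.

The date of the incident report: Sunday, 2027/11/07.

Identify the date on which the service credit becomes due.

The last day of the resolution window: 2027/11/07 + 28 days = 2027/12/05.
The last day of the notice period: 45 calendar days after 2027/12/05 is 2028/01/19.
The last day of the appeal period: 28 calendar days after 2028/01/19 is 2028/02/16.
Adding 71 calendar days to 2028/02/16 gives 2028/04/27, which is the date on which the service credit becomes due. 2028/04/27 is a Thursday, so no roll-forward applies.

2028/04/27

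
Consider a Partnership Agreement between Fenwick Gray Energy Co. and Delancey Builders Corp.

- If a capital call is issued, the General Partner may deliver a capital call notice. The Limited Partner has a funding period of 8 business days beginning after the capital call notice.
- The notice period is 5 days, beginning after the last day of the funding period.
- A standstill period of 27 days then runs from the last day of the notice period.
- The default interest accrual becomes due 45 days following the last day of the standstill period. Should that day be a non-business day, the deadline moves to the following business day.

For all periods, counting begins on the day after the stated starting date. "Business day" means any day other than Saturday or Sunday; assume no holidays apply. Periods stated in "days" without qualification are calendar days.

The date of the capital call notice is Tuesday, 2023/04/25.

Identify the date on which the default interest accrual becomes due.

The last day of the funding period: counting 8 business days from Tuesday, 2023/04/25 (Apr 26, Apr 27, Apr 28, May 1, May 2, May 3, May 4, May 5, skipping weekends) reaches Friday, 2023/05/05.
The last day of the notice period: 2023/05/05 + 5 days = 2023/05/10.
The last day of the standstill period: 27 calendar days after 2023/05/10 is 2023/06/06.
The date on which the default interest accrual becomes due: 45 calendar days after 2023/06/06 is 2023/07/21. 2023/07/21 is a Friday, so no roll-forward applies.

2023/07/21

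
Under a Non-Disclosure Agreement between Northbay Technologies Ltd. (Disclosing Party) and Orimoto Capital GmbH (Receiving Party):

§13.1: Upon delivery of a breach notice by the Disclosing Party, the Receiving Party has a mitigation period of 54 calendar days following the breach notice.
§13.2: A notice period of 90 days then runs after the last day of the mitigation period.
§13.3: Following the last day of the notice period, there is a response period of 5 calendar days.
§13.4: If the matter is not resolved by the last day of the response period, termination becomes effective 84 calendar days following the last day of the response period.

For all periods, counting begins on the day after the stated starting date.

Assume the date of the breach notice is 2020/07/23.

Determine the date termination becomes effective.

The last day of the mitigation period: 2020/07/23 + 54 days = 2020/09/15.
Adding 90 calendar days to 2020/09/15 gives 2020/12/14, which is the last day of the notice period.
The last day of the response period: 5 calendar days after 2020/12/14 is 2020/12/19.
The date termination becomes effective: 84 calendar days after 2020/12/19 is 2021/03/13.

2021/03/13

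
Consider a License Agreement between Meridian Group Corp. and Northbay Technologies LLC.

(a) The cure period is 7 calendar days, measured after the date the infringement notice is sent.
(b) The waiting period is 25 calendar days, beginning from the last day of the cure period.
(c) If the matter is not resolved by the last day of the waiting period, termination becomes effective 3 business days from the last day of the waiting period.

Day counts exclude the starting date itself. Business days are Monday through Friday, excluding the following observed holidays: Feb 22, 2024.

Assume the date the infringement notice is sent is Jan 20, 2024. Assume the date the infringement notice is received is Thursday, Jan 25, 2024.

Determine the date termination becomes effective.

Feb 27, 2024

The last day of the cure period: Jan 20, 2024 + 7 days = Jan 27, 2024.
The last day of the waiting period: 25 calendar days after Jan 27, 2024 is Feb 21, 2024.
The date termination becomes effective: counting 3 business days from Wednesday, Feb 21, 2024 (Feb 23, Feb 26, Feb 27, skipping weekends and the listed holiday on Feb 22) reaches Tuesday, Feb 27, 2024.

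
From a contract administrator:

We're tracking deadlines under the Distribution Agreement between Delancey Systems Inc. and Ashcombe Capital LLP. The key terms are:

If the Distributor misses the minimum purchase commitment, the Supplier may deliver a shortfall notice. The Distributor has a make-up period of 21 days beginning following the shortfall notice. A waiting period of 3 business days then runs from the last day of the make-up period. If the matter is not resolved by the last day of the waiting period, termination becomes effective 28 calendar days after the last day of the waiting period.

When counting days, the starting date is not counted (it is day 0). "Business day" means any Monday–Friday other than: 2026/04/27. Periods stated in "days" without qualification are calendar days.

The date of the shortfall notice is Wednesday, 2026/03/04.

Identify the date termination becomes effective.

The last day of the make-up period: 2026/03/04 + 21 days = 2026/03/25.
From Wednesday, 2026/03/25, 3 business days (Mar 26, Mar 27, Mar 30, skipping weekends) brings us to Monday, 2026/03/30, which is the last day of the waiting period.
Adding 28 calendar days to 2026/03/30 gives 2026/04/27, which is the date termination becomes effective.

2026/04/27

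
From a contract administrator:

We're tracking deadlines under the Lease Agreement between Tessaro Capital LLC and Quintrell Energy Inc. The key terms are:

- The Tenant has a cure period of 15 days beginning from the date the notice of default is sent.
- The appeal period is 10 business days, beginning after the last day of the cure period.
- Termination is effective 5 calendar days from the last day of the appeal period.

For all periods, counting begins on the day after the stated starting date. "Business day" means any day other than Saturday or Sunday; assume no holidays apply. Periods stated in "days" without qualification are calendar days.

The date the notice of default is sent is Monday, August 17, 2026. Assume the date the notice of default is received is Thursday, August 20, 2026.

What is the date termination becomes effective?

The last day of the cure period: August 17, 2026 + 15 days = September 1, 2026.
The last day of the appeal period: counting 10 business days from Tuesday, September 1, 2026 (Sep 2, Sep 3, Sep 4, Sep 7, Sep 8, Sep 9, Sep 10, Sep 11, Sep 14, Sep 15, skipping weekends) reaches Tuesday, September 15, 2026.
The date termination becomes effective: 5 calendar days after September 15, 2026 is September 20, 2026.

September 20, 2026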